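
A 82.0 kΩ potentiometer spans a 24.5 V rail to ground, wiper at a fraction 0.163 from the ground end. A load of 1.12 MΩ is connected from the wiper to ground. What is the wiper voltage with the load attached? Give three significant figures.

The wiper splits the pot into (1−α)R = 68.63 kΩ above and αR = 13.37 kΩ below.
Lower section ‖ load = 13.21 kΩ.
V_wiper = 24.5 × 13.21/(68.63 + 13.21) = 3.95 V.

V ≈ 3.95 V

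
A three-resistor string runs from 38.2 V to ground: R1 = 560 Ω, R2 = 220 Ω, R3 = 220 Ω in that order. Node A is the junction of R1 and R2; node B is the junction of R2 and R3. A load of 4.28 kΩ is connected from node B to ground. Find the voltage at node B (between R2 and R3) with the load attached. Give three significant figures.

V ≈ 8.08 V

At node B, R3 is in parallel with the load: R3‖R_L = 209.2 Ω.
Below node A the resistance is R2 + (R3‖R_L) = 429.2 Ω, so V_A = 38.2 × 429.2/989.2 = 16.58 V.
Then V_B = V_A × (R3‖R_L)/(R2 + R3‖R_L) = 16.58 × 209.2/429.2 = 8.08 V.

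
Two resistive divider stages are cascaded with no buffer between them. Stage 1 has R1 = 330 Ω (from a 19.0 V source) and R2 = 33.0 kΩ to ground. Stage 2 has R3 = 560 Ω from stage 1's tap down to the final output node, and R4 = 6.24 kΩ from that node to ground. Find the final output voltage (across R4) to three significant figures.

Stage 2 presents R3+R4 = 6800 Ω as a load on stage 1's tap.
Stage 1's lower leg becomes R2‖(R3+R4) = 5638 Ω, so V_mid = 19.0 × 5638/5968 = 17.95 V.
Stage 2 is itself unloaded: V_out = V_mid × R4/(R3+R4) = 17.95 × 6240/6800 = 16.5 V.

V_out ≈ 16.5 V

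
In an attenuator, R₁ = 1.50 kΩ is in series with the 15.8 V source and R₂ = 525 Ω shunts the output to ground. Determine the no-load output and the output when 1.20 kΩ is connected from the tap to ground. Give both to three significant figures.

Open-circuit: V = 15.8 × 525/(1500 + 525) = 4.10 V.
With the load, R₂ becomes R₂‖R_L = 365.2 Ω, so V = 15.8 × 365.2/1865 = 3.09 V.

Unloaded: 4.10 V; loaded: 3.09 V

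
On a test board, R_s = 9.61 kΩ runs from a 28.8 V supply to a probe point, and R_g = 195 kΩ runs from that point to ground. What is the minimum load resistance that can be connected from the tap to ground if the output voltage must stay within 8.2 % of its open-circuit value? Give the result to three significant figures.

R_L(min) ≈ 103 kΩ

Output resistance R_th = R_s‖R_g = (9.61 × 195)/204.6 = 9.159 kΩ.
The fractional drop is R_th/(R_th + R_L); requiring this ≤ 0.0820 gives R_L ≥ R_th(1/0.0820 − 1) = 9.159 × 11.20 = 103 kΩ.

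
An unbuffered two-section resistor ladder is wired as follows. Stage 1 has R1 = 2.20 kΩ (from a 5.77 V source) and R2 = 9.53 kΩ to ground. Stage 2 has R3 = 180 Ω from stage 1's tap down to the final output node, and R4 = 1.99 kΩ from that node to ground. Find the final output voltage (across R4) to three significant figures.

Stage 2 presents R3+R4 = 2170 Ω as a load on stage 1's tap.
Stage 1's lower leg becomes R2‖(R3+R4) = 1768 Ω, so V_mid = 5.77 × 1768/3968 = 2.571 V.
Stage 2 is itself unloaded: V_out = V_mid × R4/(R3+R4) = 2.571 × 1990/2170 = 2.36 V.

V_out ≈ 2.36 V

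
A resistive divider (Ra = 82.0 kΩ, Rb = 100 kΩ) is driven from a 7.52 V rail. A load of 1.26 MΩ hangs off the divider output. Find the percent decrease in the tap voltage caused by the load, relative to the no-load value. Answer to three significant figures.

3.45 %

The divider's output (Thévenin) resistance is Ra‖Rb = 45.05 kΩ.
Fractional drop under load = R_th/(R_th + R_L) = 45.05 / (45.05 + 1260) = 0.03452.
So the output falls by 3.45 %.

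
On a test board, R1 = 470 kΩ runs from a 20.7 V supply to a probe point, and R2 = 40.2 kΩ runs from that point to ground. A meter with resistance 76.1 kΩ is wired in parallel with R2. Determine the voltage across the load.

The load sits in parallel with R2: R2‖R_L = (40.2 × 76.1) / (40.2 + 76.1) = 26.30 kΩ.
V_out = 20.7 × 26.30 / (470 + 26.30) = 20.7 × 26.30/496.3 = 1.10 V.
(Unloaded it would have been 1.63 V.)

V_out ≈ 1.10 V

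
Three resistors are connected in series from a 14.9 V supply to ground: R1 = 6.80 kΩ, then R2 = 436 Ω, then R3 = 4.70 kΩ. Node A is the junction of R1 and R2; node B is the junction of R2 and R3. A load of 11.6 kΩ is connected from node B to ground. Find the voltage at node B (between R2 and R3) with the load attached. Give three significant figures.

V ≈ 4.71 V

At node B, R3 is in parallel with the load: R3‖R_L = 3345 Ω.
Below node A the resistance is R2 + (R3‖R_L) = 3781 Ω, so V_A = 14.9 × 3781/10580 = 5.324 V.
Then V_B = V_A × (R3‖R_L)/(R2 + R3‖R_L) = 5.324 × 3345/3781 = 4.71 V.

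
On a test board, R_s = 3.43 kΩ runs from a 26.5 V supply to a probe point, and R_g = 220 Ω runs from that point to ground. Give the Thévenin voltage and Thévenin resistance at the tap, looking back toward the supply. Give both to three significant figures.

V_th is the open-circuit tap voltage: 26.5 × 220/(3430 + 220) = 1.60 V.
With the supply zeroed, R_s and R_g appear in parallel from the tap: R_th = R_s‖R_g = (3430 × 220)/3650 = 207 Ω.

V_th = 1.60 V, R_th = 207 Ω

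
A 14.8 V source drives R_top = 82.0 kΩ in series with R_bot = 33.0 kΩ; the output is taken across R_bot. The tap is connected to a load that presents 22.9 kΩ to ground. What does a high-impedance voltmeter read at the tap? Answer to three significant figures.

The load sits in parallel with R_bot: R_bot‖R_L = (33.0 × 22.9) / (33.0 + 22.9) = 13.52 kΩ.
V_out = 14.8 × 13.52 / (82.0 + 13.52) = 14.8 × 13.52/95.52 = 2.09 V.
(Unloaded it would have been 4.25 V.)

V_out ≈ 2.09 V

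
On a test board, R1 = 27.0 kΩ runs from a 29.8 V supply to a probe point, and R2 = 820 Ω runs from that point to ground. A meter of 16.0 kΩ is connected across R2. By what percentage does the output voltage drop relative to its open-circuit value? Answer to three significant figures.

4.74 %

The divider's output (Thévenin) resistance is R1‖R2 = 795.8 Ω.
Fractional drop under load = R_th/(R_th + R_L) = 795.8 / (795.8 + 16000) = 0.04738.
So the output falls by 4.74 %.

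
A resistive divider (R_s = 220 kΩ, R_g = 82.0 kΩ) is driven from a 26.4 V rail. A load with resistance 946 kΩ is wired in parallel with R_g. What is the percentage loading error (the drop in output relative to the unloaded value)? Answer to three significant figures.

5.94 %

The divider's output (Thévenin) resistance is R_s‖R_g = 59.74 kΩ.
Fractional drop under load = R_th/(R_th + R_L) = 59.74 / (59.74 + 946) = 0.05939.
So the output falls by 5.94 %.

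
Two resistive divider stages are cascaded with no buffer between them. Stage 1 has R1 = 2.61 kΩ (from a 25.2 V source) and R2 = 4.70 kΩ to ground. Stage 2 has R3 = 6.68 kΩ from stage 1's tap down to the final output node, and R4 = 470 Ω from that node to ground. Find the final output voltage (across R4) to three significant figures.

Stage 2 presents R3+R4 = 7150 Ω as a load on stage 1's tap.
Stage 1's lower leg becomes R2‖(R3+R4) = 2836 Ω, so V_mid = 25.2 × 2836/5446 = 13.12 V.
Stage 2 is itself unloaded: V_out = V_mid × R4/(R3+R4) = 13.12 × 470/7150 = 0.863 V.

V_out ≈ 0.863 V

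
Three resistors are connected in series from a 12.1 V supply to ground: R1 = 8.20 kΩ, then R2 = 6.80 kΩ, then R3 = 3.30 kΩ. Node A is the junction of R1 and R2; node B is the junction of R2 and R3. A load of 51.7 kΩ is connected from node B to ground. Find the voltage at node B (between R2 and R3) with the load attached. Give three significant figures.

At node B, R3 is in parallel with the load: R3‖R_L = 3.102 kΩ.
Below node A the resistance is R2 + (R3‖R_L) = 9.902 kΩ, so V_A = 12.1 × 9.902/18.10 = 6.619 V.
Then V_B = V_A × (R3‖R_L)/(R2 + R3‖R_L) = 6.619 × 3.102/9.902 = 2.07 V.

V ≈ 2.07 V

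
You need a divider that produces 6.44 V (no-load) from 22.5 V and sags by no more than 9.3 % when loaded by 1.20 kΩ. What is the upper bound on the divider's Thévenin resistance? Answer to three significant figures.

R_th ≤ 123 Ω

Loading drop = R_th/(R_th + R_L) ≤ 0.0930, so R_th ≤ R_L · ε/(1−ε) = 1.20 kΩ × 0.0930/0.9070 = 123 Ω.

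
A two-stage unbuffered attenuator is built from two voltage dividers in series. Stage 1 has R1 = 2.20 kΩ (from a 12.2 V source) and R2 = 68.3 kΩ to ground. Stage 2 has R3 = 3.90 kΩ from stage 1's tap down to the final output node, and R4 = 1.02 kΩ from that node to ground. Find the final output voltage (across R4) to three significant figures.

V_out ≈ 1.71 V

Stage 2 presents R3+R4 = 4.920 kΩ as a load on stage 1's tap.
Stage 1's lower leg becomes R2‖(R3+R4) = 4.589 kΩ, so V_mid = 12.2 × 4.589/6.789 = 8.247 V.
Stage 2 is itself unloaded: V_out = V_mid × R4/(R3+R4) = 8.247 × 1.02/4.920 = 1.71 V.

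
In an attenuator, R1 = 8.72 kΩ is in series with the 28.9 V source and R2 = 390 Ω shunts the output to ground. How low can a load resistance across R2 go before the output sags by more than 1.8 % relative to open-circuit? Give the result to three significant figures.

R_L(min) ≈ 20.4 kΩ

Output resistance R_th = R1‖R2 = (8720 × 390)/9110 = 373.3 Ω.
The fractional drop is R_th/(R_th + R_L); requiring this ≤ 0.0180 gives R_L ≥ R_th(1/0.0180 − 1) = 373.3 × 54.56 = 20.4 kΩ.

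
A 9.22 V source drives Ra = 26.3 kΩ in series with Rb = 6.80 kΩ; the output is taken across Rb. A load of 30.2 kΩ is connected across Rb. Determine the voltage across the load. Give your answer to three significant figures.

The load sits in parallel with Rb: Rb‖R_L = (6.80 × 30.2) / (6.80 + 30.2) = 5.550 kΩ.
V_out = 9.22 × 5.550 / (26.3 + 5.550) = 9.22 × 5.550/31.85 = 1.61 V.

V_out ≈ 1.61 V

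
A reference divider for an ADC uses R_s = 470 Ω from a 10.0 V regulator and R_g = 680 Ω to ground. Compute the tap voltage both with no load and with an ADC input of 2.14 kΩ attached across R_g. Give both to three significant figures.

Unloaded: 5.91 V; loaded: 5.23 V

Open-circuit: V = 10.0 × 680/(470 + 680) = 5.91 V.
With the load, R_g becomes R_g‖R_L = 516.0 Ω, so V = 10.0 × 516.0/986.0 = 5.23 V.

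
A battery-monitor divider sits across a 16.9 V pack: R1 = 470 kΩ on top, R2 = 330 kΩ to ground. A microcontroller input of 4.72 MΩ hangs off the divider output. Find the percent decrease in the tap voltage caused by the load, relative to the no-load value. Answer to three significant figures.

The divider's output (Thévenin) resistance is R1‖R2 = 193.9 kΩ.
Fractional drop under load = R_th/(R_th + R_L) = 193.9 / (193.9 + 4720) = 0.03945.
So the output falls by 3.95 %.

3.95 %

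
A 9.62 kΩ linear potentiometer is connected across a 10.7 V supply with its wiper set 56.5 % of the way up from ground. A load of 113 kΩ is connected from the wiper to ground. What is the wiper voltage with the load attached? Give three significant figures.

The wiper splits the pot into (1−α)R = 4.185 kΩ above and αR = 5.435 kΩ below.
Lower section ‖ load = 5.186 kΩ.
V_wiper = 10.7 × 5.186/(4.185 + 5.186) = 5.92 V.

V ≈ 5.92 V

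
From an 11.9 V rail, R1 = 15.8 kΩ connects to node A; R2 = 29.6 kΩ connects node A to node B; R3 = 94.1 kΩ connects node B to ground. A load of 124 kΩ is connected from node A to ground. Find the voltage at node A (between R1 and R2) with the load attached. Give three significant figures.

V ≈ 9.48 V

Below node A the series string R2+R3 = 123.7 kΩ sits in parallel with the 124 kΩ load: 61.92 kΩ.
V_A = 11.9 × 61.92/(15.8 + 61.92) = 9.48 V.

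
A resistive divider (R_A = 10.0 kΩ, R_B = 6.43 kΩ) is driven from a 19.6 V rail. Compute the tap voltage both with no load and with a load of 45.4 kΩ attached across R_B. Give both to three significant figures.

Unloaded: 7.67 V; loaded: 7.06 V

Open-circuit: V = 19.6 × 6.43/(10.0 + 6.43) = 7.67 V.
With the load, R_B becomes R_B‖R_L = 5.632 kΩ, so V = 19.6 × 5.632/15.63 = 7.06 V.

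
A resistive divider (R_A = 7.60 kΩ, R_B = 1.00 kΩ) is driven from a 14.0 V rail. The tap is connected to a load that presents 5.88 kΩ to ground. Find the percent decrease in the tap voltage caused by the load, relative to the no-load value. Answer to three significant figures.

The divider's output (Thévenin) resistance is R_A‖R_B = 0.8837 kΩ.
Fractional drop under load = R_th/(R_th + R_L) = 0.8837 / (0.8837 + 5.88) = 0.1307.
So the output falls by 13.1 %.

13.1 %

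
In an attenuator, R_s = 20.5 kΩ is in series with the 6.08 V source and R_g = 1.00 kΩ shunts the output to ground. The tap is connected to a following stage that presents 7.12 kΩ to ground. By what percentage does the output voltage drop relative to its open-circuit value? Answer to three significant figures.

Unloaded V = 6.08 × 1.00/21.50 = 0.28279 V.
Loaded: R_g‖R_L = 0.8768 kΩ, giving V = 6.08 × 0.8768/21.38 = 0.24939 V.
Drop = (0.28279 − 0.24939) / 0.28279 = 11.8 %.

11.8 %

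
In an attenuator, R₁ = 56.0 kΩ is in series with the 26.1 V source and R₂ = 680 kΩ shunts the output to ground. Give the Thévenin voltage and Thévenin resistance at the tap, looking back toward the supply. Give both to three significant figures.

V_th is the open-circuit tap voltage: 26.1 × 680/(56.0 + 680) = 24.1 V.
With the supply zeroed, R₁ and R₂ appear in parallel from the tap: R_th = R₁‖R₂ = (56.0 × 680)/736.0 = 51.7 kΩ.

V_th = 24.1 V, R_th = 51.7 kΩ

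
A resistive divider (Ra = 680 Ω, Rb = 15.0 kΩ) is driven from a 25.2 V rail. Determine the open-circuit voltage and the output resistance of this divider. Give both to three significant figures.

V_th = 24.1 V, R_th = 651 Ω

V_th is the open-circuit tap voltage: 25.2 × 15000/(680 + 15000) = 24.1 V.
With the supply zeroed, Ra and Rb appear in parallel from the tap: R_th = Ra‖Rb = (680 × 15000)/15680 = 651 Ω.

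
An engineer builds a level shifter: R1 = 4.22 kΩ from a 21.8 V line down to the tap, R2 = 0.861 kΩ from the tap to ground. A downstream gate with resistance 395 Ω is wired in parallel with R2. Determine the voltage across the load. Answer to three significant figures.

V_out ≈ 1.31 V

The load sits in parallel with R2: R2‖R_L = (861 × 395) / (861 + 395) = 270.8 Ω.
V_out = 21.8 × 270.8 / (4220 + 270.8) = 21.8 × 270.8/4491 = 1.31 V.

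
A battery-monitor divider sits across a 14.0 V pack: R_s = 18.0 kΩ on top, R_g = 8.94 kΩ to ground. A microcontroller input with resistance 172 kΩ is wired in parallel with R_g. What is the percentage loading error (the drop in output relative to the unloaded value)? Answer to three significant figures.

The divider's output (Thévenin) resistance is R_s‖R_g = 5.973 kΩ.
Fractional drop under load = R_th/(R_th + R_L) = 5.973 / (5.973 + 172) = 0.03356.
So the output falls by 3.36 %.

3.36 %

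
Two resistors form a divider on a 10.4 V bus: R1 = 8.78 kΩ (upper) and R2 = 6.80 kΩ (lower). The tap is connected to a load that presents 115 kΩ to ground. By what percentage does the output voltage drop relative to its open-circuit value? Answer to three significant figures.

3.22 %

The divider's output (Thévenin) resistance is R1‖R2 = 3.832 kΩ.
Fractional drop under load = R_th/(R_th + R_L) = 3.832 / (3.832 + 115) = 0.03225.
So the output falls by 3.22 %.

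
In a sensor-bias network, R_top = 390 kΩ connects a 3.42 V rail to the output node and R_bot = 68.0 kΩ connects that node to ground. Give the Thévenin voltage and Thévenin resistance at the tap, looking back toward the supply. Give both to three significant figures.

V_th = 0.508 V, R_th = 57.9 kΩ

V_th is the open-circuit tap voltage: 3.42 × 68.0/(390 + 68.0) = 0.508 V.
With the supply zeroed, R_top and R_bot appear in parallel from the tap: R_th = R_top‖R_bot = (390 × 68.0)/458.0 = 57.9 kΩ.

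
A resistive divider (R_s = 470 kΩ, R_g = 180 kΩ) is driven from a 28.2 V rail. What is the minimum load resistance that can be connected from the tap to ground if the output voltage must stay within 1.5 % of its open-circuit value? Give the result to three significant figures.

Output resistance R_th = R_s‖R_g = (470 × 180)/650.0 = 130.2 kΩ.
The fractional drop is R_th/(R_th + R_L); requiring this ≤ 0.0150 gives R_L ≥ R_th(1/0.0150 − 1) = 130.2 × 65.67 = 8.55 MΩ.

R_L(min) ≈ 8.55 MΩ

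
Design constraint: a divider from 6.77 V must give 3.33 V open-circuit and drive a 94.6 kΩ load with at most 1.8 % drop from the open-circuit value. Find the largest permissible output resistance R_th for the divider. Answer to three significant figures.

R_th ≤ 1.73 kΩ

Loading drop = R_th/(R_th + R_L) ≤ 0.0180, so R_th ≤ R_L · ε/(1−ε) = 94.6 kΩ × 0.0180/0.9820 = 1.73 kΩ.
(Any R1, R2 with R2/(R1+R2) = 0.492 and R1‖R2 ≤ 1.73 kΩ will meet the spec.)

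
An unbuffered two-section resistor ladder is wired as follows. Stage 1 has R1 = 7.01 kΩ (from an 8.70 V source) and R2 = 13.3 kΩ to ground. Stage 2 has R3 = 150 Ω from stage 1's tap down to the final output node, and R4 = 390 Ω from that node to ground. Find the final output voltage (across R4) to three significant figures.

Stage 2 presents R3+R4 = 540.0 Ω as a load on stage 1's tap.
Stage 1's lower leg becomes R2‖(R3+R4) = 518.9 Ω, so V_mid = 8.70 × 518.9/7529 = 0.5996 V.
Stage 2 is itself unloaded: V_out = V_mid × R4/(R3+R4) = 0.5996 × 390/540.0 = 0.433 V.

V_out ≈ 0.433 V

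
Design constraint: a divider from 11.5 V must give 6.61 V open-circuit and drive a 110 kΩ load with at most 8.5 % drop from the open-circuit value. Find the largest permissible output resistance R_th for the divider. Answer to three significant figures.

R_th ≤ 10.2 kΩ

Loading drop = R_th/(R_th + R_L) ≤ 0.0850, so R_th ≤ R_L · ε/(1−ε) = 110 kΩ × 0.0850/0.9150 = 10.2 kΩ.
(Any R1, R2 with R2/(R1+R2) = 0.575 and R1‖R2 ≤ 10.2 kΩ will meet the spec.)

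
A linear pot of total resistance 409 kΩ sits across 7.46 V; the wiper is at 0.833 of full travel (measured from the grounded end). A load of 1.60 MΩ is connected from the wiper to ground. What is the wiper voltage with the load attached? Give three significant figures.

The wiper splits the pot into (1−α)R = 68.30 kΩ above and αR = 340.7 kΩ below.
Lower section ‖ load = 280.9 kΩ.
V_wiper = 7.46 × 280.9/(68.30 + 280.9) = 6.00 V.

V ≈ 6.00 V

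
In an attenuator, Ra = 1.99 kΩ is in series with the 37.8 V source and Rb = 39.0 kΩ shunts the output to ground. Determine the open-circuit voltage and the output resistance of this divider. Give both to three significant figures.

V_th = 36.0 V, R_th = 1.89 kΩ

V_th is the open-circuit tap voltage: 37.8 × 39.0/(1.99 + 39.0) = 36.0 V.
With the supply zeroed, Ra and Rb appear in parallel from the tap: R_th = Ra‖Rb = (1.99 × 39.0)/40.99 = 1.89 kΩ.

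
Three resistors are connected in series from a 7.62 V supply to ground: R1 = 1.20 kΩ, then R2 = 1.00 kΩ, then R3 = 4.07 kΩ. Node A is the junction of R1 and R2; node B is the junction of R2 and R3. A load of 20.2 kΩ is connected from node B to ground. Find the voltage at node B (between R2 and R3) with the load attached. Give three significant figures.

V ≈ 4.62 V

At node B, R3 is in parallel with the load: R3‖R_L = 3.387 kΩ.
Below node A the resistance is R2 + (R3‖R_L) = 4.387 kΩ, so V_A = 7.62 × 4.387/5.587 = 5.983 V.
Then V_B = V_A × (R3‖R_L)/(R2 + R3‖R_L) = 5.983 × 3.387/4.387 = 4.62 V.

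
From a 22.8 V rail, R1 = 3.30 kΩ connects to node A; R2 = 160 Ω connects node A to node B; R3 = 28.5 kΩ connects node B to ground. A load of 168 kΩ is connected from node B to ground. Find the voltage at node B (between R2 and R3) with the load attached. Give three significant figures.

V ≈ 20.0 V

At node B, R3 is in parallel with the load: R3‖R_L = 24370 Ω.
Below node A the resistance is R2 + (R3‖R_L) = 24530 Ω, so V_A = 22.8 × 24530/27830 = 20.10 V.
Then V_B = V_A × (R3‖R_L)/(R2 + R3‖R_L) = 20.10 × 24370/24530 = 20.0 V.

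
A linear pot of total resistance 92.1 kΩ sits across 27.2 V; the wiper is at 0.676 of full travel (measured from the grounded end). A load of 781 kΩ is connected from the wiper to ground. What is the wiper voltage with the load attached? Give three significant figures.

V ≈ 17.9 V

The wiper splits the pot into (1−α)R = 29.84 kΩ above and αR = 62.26 kΩ below.
Lower section ‖ load = 57.66 kΩ.
V_wiper = 27.2 × 57.66/(29.84 + 57.66) = 17.9 V.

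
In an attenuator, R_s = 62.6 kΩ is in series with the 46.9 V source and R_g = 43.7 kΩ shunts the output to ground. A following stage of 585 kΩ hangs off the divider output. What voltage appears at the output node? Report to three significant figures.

The load sits in parallel with R_g: R_g‖R_L = (43.7 × 585) / (43.7 + 585) = 40.66 kΩ.
V_out = 46.9 × 40.66 / (62.6 + 40.66) = 46.9 × 40.66/103.3 = 18.5 V.

V_out ≈ 18.5 V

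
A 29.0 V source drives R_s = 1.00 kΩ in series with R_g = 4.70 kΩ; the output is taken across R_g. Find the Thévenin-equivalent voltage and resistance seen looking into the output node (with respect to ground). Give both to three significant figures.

V_th = 23.9 V, R_th = 825 Ω

V_th is the open-circuit tap voltage: 29.0 × 4.70/(1.00 + 4.70) = 23.9 V.
With the supply zeroed, R_s and R_g appear in parallel from the tap: R_th = R_s‖R_g = (1.00 × 4.70)/5.700 = 825 Ω.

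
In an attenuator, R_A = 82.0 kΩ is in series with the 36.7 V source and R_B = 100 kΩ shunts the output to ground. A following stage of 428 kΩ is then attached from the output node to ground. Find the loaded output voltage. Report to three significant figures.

V_out ≈ 18.2 V

The load sits in parallel with R_B: R_B‖R_L = (100 × 428) / (100 + 428) = 81.06 kΩ.
V_out = 36.7 × 81.06 / (82.0 + 81.06) = 36.7 × 81.06/163.1 = 18.2 V.
(Unloaded it would have been 20.2 V.)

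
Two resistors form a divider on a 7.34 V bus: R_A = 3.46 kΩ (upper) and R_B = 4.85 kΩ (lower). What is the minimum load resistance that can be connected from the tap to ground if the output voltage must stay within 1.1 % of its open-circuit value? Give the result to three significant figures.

Output resistance R_th = R_A‖R_B = (3.46 × 4.85)/8.310 = 2.019 kΩ.
The fractional drop is R_th/(R_th + R_L); requiring this ≤ 0.0110 gives R_L ≥ R_th(1/0.0110 − 1) = 2.019 × 89.91 = 182 kΩ.

R_L(min) ≈ 182 kΩ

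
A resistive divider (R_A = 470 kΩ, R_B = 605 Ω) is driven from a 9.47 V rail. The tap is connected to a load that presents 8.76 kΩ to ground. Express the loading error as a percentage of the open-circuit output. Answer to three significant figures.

The divider's output (Thévenin) resistance is R_A‖R_B = 604.2 Ω.
Fractional drop under load = R_th/(R_th + R_L) = 604.2 / (604.2 + 8760) = 0.06452.
So the output falls by 6.45 %.

6.45 %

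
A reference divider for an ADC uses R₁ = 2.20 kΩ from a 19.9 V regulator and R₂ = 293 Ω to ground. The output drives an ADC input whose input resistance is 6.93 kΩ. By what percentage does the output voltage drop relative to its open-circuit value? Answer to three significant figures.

3.60 %

The divider's output (Thévenin) resistance is R₁‖R₂ = 258.6 Ω.
Fractional drop under load = R_th/(R_th + R_L) = 258.6 / (258.6 + 6930) = 0.03597.
So the output falls by 3.60 %.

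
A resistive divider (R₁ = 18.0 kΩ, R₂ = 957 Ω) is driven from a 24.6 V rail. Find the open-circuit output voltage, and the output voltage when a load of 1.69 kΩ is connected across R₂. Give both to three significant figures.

Unloaded: 1.24 V; loaded: 0.808 V

Open-circuit: V = 24.6 × 957/(18000 + 957) = 1.24 V.
With the load, R₂ becomes R₂‖R_L = 611.0 Ω, so V = 24.6 × 611.0/18610 = 0.808 V.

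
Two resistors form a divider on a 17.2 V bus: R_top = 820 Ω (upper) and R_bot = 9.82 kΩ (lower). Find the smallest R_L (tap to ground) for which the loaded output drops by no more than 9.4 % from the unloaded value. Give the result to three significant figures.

Output resistance R_th = R_top‖R_bot = (820 × 9820)/10640 = 756.8 Ω.
The fractional drop is R_th/(R_th + R_L); requiring this ≤ 0.0940 gives R_L ≥ R_th(1/0.0940 − 1) = 756.8 × 9.638 = 7.29 kΩ.

R_L(min) ≈ 7.29 kΩ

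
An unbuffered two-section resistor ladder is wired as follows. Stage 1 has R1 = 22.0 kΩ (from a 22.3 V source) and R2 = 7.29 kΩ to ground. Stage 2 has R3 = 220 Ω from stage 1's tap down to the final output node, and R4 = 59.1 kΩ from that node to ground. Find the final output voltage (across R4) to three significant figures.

V_out ≈ 5.06 V

Stage 2 presents R3+R4 = 59320 Ω as a load on stage 1's tap.
Stage 1's lower leg becomes R2‖(R3+R4) = 6492 Ω, so V_mid = 22.3 × 6492/28490 = 5.081 V.
Stage 2 is itself unloaded: V_out = V_mid × R4/(R3+R4) = 5.081 × 59100/59320 = 5.06 V.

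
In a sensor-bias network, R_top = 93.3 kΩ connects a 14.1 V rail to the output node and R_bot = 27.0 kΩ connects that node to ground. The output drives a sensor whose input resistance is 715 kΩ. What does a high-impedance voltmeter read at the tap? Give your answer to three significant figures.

V_out ≈ 3.07 V

The load sits in parallel with R_bot: R_bot‖R_L = (27.0 × 715) / (27.0 + 715) = 26.02 kΩ.
V_out = 14.1 × 26.02 / (93.3 + 26.02) = 14.1 × 26.02/119.3 = 3.07 V.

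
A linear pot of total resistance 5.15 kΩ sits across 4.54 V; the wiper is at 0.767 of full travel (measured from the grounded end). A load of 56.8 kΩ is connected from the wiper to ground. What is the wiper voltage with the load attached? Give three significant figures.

V ≈ 3.43 V

The wiper splits the pot into (1−α)R = 1.200 kΩ above and αR = 3.950 kΩ below.
Lower section ‖ load = 3.693 kΩ.
V_wiper = 4.54 × 3.693/(1.200 + 3.693) = 3.43 V.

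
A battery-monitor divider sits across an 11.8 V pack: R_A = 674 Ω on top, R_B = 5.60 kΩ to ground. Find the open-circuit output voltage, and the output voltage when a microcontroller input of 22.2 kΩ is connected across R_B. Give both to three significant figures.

Unloaded: 10.5 V; loaded: 10.3 V

Open-circuit: V = 11.8 × 5600/(674 + 5600) = 10.5 V.
With the load, R_B becomes R_B‖R_L = 4472 Ω, so V = 11.8 × 4472/5146 = 10.3 V.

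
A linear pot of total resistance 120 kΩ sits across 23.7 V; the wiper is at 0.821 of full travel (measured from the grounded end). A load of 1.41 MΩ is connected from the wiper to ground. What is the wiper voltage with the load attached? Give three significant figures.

V ≈ 19.2 V

The wiper splits the pot into (1−α)R = 21.48 kΩ above and αR = 98.52 kΩ below.
Lower section ‖ load = 92.09 kΩ.
V_wiper = 23.7 × 92.09/(21.48 + 92.09) = 19.2 V.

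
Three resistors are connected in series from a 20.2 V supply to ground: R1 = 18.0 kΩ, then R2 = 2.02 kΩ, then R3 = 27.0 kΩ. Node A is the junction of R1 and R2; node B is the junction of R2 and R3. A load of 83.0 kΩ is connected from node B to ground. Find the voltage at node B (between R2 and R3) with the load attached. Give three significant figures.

At node B, R3 is in parallel with the load: R3‖R_L = 20.37 kΩ.
Below node A the resistance is R2 + (R3‖R_L) = 22.39 kΩ, so V_A = 20.2 × 22.39/40.39 = 11.20 V.
Then V_B = V_A × (R3‖R_L)/(R2 + R3‖R_L) = 11.20 × 20.37/22.39 = 10.2 V.

V ≈ 10.2 V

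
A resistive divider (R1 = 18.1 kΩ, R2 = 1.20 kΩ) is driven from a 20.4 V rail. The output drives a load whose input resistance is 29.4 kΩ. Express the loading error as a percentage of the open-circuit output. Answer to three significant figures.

The divider's output (Thévenin) resistance is R1‖R2 = 1.125 kΩ.
Fractional drop under load = R_th/(R_th + R_L) = 1.125 / (1.125 + 29.4) = 0.03687.
So the output falls by 3.69 %.

3.69 %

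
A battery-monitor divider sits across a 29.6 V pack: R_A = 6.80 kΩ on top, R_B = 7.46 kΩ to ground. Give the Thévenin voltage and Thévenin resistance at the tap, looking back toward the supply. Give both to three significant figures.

V_th is the open-circuit tap voltage: 29.6 × 7.46/(6.80 + 7.46) = 15.5 V.
With the supply zeroed, R_A and R_B appear in parallel from the tap: R_th = R_A‖R_B = (6.80 × 7.46)/14.26 = 3.56 kΩ.

V_th = 15.5 V, R_th = 3.56 kΩ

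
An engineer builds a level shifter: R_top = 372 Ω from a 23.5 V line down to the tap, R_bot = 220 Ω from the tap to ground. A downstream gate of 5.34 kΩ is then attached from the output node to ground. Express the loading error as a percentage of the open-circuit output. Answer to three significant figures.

The divider's output (Thévenin) resistance is R_top‖R_bot = 138.2 Ω.
Fractional drop under load = R_th/(R_th + R_L) = 138.2 / (138.2 + 5340) = 0.02523.
So the output falls by 2.52 %.

2.52 %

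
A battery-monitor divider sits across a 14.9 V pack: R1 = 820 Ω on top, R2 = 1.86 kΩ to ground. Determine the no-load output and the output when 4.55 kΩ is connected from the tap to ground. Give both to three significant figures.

Open-circuit: V = 14.9 × 1860/(820 + 1860) = 10.3 V.
With the load, R2 becomes R2‖R_L = 1320 Ω, so V = 14.9 × 1320/2140 = 9.19 V.

Unloaded: 10.3 V; loaded: 9.19 V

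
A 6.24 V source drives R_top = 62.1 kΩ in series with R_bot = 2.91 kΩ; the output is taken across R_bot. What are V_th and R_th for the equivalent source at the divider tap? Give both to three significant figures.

V_th is the open-circuit tap voltage: 6.24 × 2.91/(62.1 + 2.91) = 0.279 V.
With the supply zeroed, R_top and R_bot appear in parallel from the tap: R_th = R_top‖R_bot = (62.1 × 2.91)/65.01 = 2.78 kΩ.

V_th = 0.279 V, R_th = 2.78 kΩ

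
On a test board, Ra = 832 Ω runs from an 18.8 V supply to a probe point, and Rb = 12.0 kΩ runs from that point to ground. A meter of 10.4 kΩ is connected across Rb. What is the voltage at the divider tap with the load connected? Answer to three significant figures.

V_out ≈ 16.4 V

The load sits in parallel with Rb: Rb‖R_L = (12000 × 10400) / (12000 + 10400) = 5571 Ω.
V_out = 18.8 × 5571 / (832 + 5571) = 18.8 × 5571/6403 = 16.4 V.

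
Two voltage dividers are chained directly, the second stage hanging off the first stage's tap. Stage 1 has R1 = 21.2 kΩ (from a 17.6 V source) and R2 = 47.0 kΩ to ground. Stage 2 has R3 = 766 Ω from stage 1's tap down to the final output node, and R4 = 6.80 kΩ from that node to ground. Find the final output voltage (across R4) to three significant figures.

V_out ≈ 3.72 V

Stage 2 presents R3+R4 = 7566 Ω as a load on stage 1's tap.
Stage 1's lower leg becomes R2‖(R3+R4) = 6517 Ω, so V_mid = 17.6 × 6517/27720 = 4.138 V.
Stage 2 is itself unloaded: V_out = V_mid × R4/(R3+R4) = 4.138 × 6800/7566 = 3.72 V.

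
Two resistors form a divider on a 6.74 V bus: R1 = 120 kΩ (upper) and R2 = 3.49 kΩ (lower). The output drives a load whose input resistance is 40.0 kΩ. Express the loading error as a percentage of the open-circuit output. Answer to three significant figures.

The divider's output (Thévenin) resistance is R1‖R2 = 3.391 kΩ.
Fractional drop under load = R_th/(R_th + R_L) = 3.391 / (3.391 + 40.0) = 0.07816.
So the output falls by 7.82 %.

7.82 %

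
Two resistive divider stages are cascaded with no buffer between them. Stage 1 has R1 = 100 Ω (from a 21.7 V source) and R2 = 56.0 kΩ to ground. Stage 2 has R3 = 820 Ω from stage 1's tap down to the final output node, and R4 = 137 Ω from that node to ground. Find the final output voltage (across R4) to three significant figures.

Stage 2 presents R3+R4 = 957.0 Ω as a load on stage 1's tap.
Stage 1's lower leg becomes R2‖(R3+R4) = 940.9 Ω, so V_mid = 21.7 × 940.9/1041 = 19.62 V.
Stage 2 is itself unloaded: V_out = V_mid × R4/(R3+R4) = 19.62 × 137/957.0 = 2.81 V.

V_out ≈ 2.81 V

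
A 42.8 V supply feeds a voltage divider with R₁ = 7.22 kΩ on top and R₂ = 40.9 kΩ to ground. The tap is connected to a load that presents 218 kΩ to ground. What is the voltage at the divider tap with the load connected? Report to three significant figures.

V_out ≈ 35.4 V

The load sits in parallel with R₂: R₂‖R_L = (40.9 × 218) / (40.9 + 218) = 34.44 kΩ.
V_out = 42.8 × 34.44 / (7.22 + 34.44) = 42.8 × 34.44/41.66 = 35.4 V.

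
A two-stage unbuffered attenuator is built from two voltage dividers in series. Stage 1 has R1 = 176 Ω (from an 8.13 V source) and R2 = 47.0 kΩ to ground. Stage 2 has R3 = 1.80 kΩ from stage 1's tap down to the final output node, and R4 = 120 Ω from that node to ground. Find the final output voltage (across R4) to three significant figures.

V_out ≈ 0.464 V

Stage 2 presents R3+R4 = 1920 Ω as a load on stage 1's tap.
Stage 1's lower leg becomes R2‖(R3+R4) = 1845 Ω, so V_mid = 8.13 × 1845/2021 = 7.422 V.
Stage 2 is itself unloaded: V_out = V_mid × R4/(R3+R4) = 7.422 × 120/1920 = 0.464 V.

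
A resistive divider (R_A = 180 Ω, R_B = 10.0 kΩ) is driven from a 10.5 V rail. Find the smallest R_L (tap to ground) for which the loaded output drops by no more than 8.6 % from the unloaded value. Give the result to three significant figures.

Output resistance R_th = R_A‖R_B = (180 × 10000)/10180 = 176.8 Ω.
The fractional drop is R_th/(R_th + R_L); requiring this ≤ 0.0860 gives R_L ≥ R_th(1/0.0860 − 1) = 176.8 × 10.63 = 1.88 kΩ.

R_L(min) ≈ 1.88 kΩ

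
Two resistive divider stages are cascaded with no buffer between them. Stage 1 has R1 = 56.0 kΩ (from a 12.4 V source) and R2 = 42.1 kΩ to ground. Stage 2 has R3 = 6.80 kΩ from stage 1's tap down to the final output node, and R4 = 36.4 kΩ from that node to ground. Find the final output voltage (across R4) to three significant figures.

Stage 2 presents R3+R4 = 43.20 kΩ as a load on stage 1's tap.
Stage 1's lower leg becomes R2‖(R3+R4) = 21.32 kΩ, so V_mid = 12.4 × 21.32/77.32 = 3.419 V.
Stage 2 is itself unloaded: V_out = V_mid × R4/(R3+R4) = 3.419 × 36.4/43.20 = 2.88 V.

V_out ≈ 2.88 V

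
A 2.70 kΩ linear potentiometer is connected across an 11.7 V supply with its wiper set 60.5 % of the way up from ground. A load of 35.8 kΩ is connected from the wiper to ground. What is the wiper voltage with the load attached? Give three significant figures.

V ≈ 6.95 V

The wiper splits the pot into (1−α)R = 1.067 kΩ above and αR = 1.633 kΩ below.
Lower section ‖ load = 1.562 kΩ.
V_wiper = 11.7 × 1.562/(1.067 + 1.562) = 6.95 V.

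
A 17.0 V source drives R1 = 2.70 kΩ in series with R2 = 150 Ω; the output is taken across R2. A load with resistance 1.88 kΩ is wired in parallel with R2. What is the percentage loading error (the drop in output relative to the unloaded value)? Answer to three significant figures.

7.03 %

The divider's output (Thévenin) resistance is R1‖R2 = 142.1 Ω.
Fractional drop under load = R_th/(R_th + R_L) = 142.1 / (142.1 + 1880) = 0.07028.
So the output falls by 7.03 %.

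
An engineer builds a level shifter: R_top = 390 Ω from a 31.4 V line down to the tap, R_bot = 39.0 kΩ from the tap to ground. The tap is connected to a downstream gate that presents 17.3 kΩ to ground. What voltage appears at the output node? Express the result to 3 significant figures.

The load sits in parallel with R_bot: R_bot‖R_L = (39000 × 17300) / (39000 + 17300) = 11980 Ω.
V_out = 31.4 × 11980 / (390 + 11980) = 31.4 × 11980/12370 = 30.4 V.
(Unloaded it would have been 31.1 V.)

V_out ≈ 30.4 V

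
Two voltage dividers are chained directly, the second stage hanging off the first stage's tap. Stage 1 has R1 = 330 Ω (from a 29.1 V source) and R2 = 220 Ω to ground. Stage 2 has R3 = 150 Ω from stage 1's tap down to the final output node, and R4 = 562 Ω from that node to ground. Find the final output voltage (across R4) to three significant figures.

V_out ≈ 7.75 V

Stage 2 presents R3+R4 = 712.0 Ω as a load on stage 1's tap.
Stage 1's lower leg becomes R2‖(R3+R4) = 168.1 Ω, so V_mid = 29.1 × 168.1/498.1 = 9.820 V.
Stage 2 is itself unloaded: V_out = V_mid × R4/(R3+R4) = 9.820 × 562/712.0 = 7.75 V.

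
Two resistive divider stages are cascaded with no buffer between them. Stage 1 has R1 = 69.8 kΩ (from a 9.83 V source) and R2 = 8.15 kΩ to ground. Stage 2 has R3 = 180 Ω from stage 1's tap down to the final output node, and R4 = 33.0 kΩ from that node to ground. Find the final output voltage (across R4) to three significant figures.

Stage 2 presents R3+R4 = 33180 Ω as a load on stage 1's tap.
Stage 1's lower leg becomes R2‖(R3+R4) = 6543 Ω, so V_mid = 9.83 × 6543/76340 = 0.8425 V.
Stage 2 is itself unloaded: V_out = V_mid × R4/(R3+R4) = 0.8425 × 33000/33180 = 0.838 V.

V_out ≈ 0.838 V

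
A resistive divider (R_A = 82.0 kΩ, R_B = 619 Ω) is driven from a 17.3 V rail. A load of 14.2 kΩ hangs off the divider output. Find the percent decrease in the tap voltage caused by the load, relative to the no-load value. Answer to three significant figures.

4.15 %

The divider's output (Thévenin) resistance is R_A‖R_B = 614.4 Ω.
Fractional drop under load = R_th/(R_th + R_L) = 614.4 / (614.4 + 14200) = 0.04147.
So the output falls by 4.15 %.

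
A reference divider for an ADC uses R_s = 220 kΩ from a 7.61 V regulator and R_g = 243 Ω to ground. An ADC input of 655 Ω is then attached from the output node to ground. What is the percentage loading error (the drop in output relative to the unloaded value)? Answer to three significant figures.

27.0 %

Unloaded V = 7.61 × 243/220200 = 0.008396 V.
Loaded: R_g‖R_L = 177.2 Ω, giving V = 7.61 × 177.2/220200 = 0.006126 V.
Drop = (0.008396 − 0.006126) / 0.008396 = 27.0 %.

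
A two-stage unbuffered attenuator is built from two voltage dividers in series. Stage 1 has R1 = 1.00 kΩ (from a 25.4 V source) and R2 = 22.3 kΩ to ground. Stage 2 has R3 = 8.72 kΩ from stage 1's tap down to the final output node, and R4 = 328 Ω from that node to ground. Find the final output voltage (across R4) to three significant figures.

V_out ≈ 0.797 V

Stage 2 presents R3+R4 = 9048 Ω as a load on stage 1's tap.
Stage 1's lower leg becomes R2‖(R3+R4) = 6436 Ω, so V_mid = 25.4 × 6436/7436 = 21.98 V.
Stage 2 is itself unloaded: V_out = V_mid × R4/(R3+R4) = 21.98 × 328/9048 = 0.797 V.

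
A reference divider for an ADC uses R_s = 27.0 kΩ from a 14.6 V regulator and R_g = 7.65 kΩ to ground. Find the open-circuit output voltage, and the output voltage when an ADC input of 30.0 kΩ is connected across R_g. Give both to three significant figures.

Unloaded: 3.22 V; loaded: 2.69 V

Open-circuit: V = 14.6 × 7.65/(27.0 + 7.65) = 3.22 V.
With the load, R_g becomes R_g‖R_L = 6.096 kΩ, so V = 14.6 × 6.096/33.10 = 2.69 V.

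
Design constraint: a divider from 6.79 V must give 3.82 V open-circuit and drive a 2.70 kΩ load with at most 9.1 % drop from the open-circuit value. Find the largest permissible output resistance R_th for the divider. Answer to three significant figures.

R_th ≤ 270 Ω

Loading drop = R_th/(R_th + R_L) ≤ 0.0910, so R_th ≤ R_L · ε/(1−ε) = 2.70 kΩ × 0.0910/0.9090 = 270 Ω.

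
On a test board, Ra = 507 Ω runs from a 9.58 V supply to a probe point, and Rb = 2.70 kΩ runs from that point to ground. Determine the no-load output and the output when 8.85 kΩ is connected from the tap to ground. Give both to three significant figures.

Open-circuit: V = 9.58 × 2700/(507 + 2700) = 8.07 V.
With the load, Rb becomes Rb‖R_L = 2069 Ω, so V = 9.58 × 2069/2576 = 7.69 V.

Unloaded: 8.07 V; loaded: 7.69 V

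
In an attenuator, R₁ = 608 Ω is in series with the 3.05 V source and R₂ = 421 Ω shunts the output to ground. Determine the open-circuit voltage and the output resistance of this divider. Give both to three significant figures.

V_th is the open-circuit tap voltage: 3.05 × 421/(608 + 421) = 1.25 V.
With the supply zeroed, R₁ and R₂ appear in parallel from the tap: R_th = R₁‖R₂ = (608 × 421)/1029 = 249 Ω.

V_th = 1.25 V, R_th = 249 Ω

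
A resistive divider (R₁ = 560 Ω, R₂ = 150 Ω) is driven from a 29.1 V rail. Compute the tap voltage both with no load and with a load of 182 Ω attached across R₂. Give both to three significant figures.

Open-circuit: V = 29.1 × 150/(560 + 150) = 6.15 V.
With the load, R₂ becomes R₂‖R_L = 82.23 Ω, so V = 29.1 × 82.23/642.2 = 3.73 V.

Unloaded: 6.15 V; loaded: 3.73 V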